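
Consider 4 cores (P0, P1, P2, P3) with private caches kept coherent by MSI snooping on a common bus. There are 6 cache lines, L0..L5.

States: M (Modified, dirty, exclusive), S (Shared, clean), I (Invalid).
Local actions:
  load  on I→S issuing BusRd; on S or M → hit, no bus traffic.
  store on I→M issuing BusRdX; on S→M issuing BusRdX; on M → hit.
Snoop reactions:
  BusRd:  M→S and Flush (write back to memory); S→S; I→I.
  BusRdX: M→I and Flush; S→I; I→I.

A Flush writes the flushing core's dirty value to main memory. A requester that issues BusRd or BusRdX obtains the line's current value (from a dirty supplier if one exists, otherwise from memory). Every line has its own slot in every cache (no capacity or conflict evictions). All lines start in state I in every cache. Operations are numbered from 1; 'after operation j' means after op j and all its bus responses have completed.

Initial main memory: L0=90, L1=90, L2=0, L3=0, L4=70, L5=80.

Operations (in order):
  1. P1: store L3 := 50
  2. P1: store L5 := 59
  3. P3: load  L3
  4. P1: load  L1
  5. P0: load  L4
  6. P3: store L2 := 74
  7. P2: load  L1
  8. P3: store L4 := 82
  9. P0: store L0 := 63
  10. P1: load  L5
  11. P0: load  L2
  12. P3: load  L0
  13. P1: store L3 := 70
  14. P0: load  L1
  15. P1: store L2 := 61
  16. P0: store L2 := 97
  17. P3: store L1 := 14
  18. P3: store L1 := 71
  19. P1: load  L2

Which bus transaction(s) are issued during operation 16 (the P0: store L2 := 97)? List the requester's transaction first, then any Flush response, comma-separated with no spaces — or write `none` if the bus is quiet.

[1] P1: store L3 := 50 | P0:I, P1:M(50), P2:I, P3:I | bus: BusRdX
[2] P1: store L5 := 59 | P0:I, P1:M(59), P2:I, P3:I | bus: BusRdX
[3] P3: load  L3 | P0:I, P1:S(50), P2:I, P3:S(50) | bus: BusRd,Flush
[4] P1: load  L1 | P0:I, P1:S(90), P2:I, P3:I | bus: BusRd
[5] P0: load  L4 | P0:S(70), P1:I, P2:I, P3:I | bus: BusRd
[6] P3: store L2 := 74 | P0:I, P1:I, P2:I, P3:M(74) | bus: BusRdX
[7] P2: load  L1 | P0:I, P1:S(90), P2:S(90), P3:I | bus: BusRd
[8] P3: store L4 := 82 | P0:I, P1:I, P2:I, P3:M(82) | bus: BusRdX
[9] P0: store L0 := 63 | P0:M(63), P1:I, P2:I, P3:I | bus: BusRdX
[10] P1: load  L5 | P0:I, P1:M(59), P2:I, P3:I | bus: none
[11] P0: load  L2 | P0:S(74), P1:I, P2:I, P3:S(74) | bus: BusRd,Flush
[12] P3: load  L0 | P0:S(63), P1:I, P2:I, P3:S(63) | bus: BusRd,Flush
[13] P1: store L3 := 70 | P0:I, P1:M(70), P2:I, P3:I | bus: BusRdX
[14] P0: load  L1 | P0:S(90), P1:S(90), P2:S(90), P3:I | bus: BusRd
[15] P1: store L2 := 61 | P0:I, P1:M(61), P2:I, P3:I | bus: BusRdX
[16] P0: store L2 := 97 | P0:M(97), P1:I, P2:I, P3:I | bus: BusRdX,Flush
[17] P3: store L1 := 14 | P0:I, P1:I, P2:I, P3:M(14) | bus: BusRdX
[18] P3: store L1 := 71 | P0:I, P1:I, P2:I, P3:M(71) | bus: none
[19] P1: load  L2 | P0:S(97), P1:S(97), P2:I, P3:I | bus: BusRd,Flush

bus = BusRdX,Flush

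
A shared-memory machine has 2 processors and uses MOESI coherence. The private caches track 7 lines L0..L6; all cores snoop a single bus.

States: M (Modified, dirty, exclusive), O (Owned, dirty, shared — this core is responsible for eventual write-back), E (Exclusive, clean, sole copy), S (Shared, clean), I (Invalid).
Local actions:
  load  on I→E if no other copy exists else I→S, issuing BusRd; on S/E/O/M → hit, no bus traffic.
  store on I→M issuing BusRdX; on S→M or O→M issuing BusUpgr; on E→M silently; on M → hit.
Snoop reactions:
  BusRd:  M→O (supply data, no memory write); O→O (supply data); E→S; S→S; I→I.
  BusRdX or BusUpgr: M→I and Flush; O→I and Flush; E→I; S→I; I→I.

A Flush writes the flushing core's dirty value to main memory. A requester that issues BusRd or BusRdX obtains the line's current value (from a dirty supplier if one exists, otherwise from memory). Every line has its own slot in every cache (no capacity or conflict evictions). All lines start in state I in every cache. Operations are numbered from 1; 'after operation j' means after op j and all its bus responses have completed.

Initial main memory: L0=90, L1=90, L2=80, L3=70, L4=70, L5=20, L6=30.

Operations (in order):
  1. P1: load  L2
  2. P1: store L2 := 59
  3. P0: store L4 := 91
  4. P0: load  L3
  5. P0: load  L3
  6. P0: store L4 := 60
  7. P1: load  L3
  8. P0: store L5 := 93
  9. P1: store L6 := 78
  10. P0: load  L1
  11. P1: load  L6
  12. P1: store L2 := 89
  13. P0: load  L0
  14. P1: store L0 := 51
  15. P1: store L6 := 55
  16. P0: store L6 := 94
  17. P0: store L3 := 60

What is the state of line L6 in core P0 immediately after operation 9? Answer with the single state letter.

state = I

1. P1: load  L2  bus=[BusRd]  L2: P0=I P1=E  mem[L2]=80
2. P1: store L2 := 59  bus=[-]  L2: P0=I P1=M  mem[L2]=80
3. P0: store L4 := 91  bus=[BusRdX]  L4: P0=M P1=I  mem[L4]=70
4. P0: load  L3  bus=[BusRd]  L3: P0=E P1=I  mem[L3]=70
5. P0: load  L3  bus=[-]  L3: P0=E P1=I  mem[L3]=70
6. P0: store L4 := 60  bus=[-]  L4: P0=M P1=I  mem[L4]=70
7. P1: load  L3  bus=[BusRd]  L3: P0=S P1=S  mem[L3]=70
8. P0: store L5 := 93  bus=[BusRdX]  L5: P0=M P1=I  mem[L5]=20
9. P1: store L6 := 78  bus=[BusRdX]  L6: P0=I P1=M  mem[L6]=30
10. P0: load  L1  bus=[BusRd]  L1: P0=E P1=I  mem[L1]=90
11. P1: load  L6  bus=[-]  L6: P0=I P1=M  mem[L6]=30
12. P1: store L2 := 89  bus=[-]  L2: P0=I P1=M  mem[L2]=80
13. P0: load  L0  bus=[BusRd]  L0: P0=E P1=I  mem[L0]=90
14. P1: store L0 := 51  bus=[BusRdX]  L0: P0=I P1=M  mem[L0]=90
15. P1: store L6 := 55  bus=[-]  L6: P0=I P1=M  mem[L6]=30
16. P0: store L6 := 94  bus=[BusRdX,Flush]  L6: P0=M P1=I  mem[L6]=55
17. P0: store L3 := 60  bus=[BusUpgr]  L3: P0=M P1=I  mem[L3]=70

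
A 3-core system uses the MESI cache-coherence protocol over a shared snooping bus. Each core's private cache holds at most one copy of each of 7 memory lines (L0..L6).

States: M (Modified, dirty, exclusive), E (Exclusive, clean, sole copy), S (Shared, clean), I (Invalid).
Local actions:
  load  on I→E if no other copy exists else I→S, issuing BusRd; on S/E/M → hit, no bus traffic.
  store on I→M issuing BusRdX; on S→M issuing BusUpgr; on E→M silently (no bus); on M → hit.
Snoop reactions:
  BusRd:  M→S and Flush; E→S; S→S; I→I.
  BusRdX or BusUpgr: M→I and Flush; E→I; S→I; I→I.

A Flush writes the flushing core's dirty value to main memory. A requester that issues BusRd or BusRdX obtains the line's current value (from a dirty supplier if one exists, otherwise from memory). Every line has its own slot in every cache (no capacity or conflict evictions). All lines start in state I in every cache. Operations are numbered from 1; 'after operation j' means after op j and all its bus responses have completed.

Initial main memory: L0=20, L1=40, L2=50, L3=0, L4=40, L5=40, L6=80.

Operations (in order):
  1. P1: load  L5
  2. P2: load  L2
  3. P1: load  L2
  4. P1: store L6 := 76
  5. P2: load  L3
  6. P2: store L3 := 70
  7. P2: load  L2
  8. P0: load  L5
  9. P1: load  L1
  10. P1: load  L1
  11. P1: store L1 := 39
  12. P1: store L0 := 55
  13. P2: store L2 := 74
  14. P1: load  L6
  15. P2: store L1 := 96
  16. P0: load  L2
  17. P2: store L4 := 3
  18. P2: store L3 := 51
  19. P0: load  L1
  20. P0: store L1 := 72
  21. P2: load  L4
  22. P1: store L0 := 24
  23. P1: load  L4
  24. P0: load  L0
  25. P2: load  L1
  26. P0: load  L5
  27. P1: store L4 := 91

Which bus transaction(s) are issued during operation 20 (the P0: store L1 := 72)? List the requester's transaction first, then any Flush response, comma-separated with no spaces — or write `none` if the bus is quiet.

  op1 P1: load  L5 → I/E/I on L5; bus BusRd; mem=40
  op2 P2: load  L2 → I/I/E on L2; bus BusRd; mem=50
  op3 P1: load  L2 → I/S/S on L2; bus BusRd; mem=50
  op4 P1: store L6 := 76 → I/M/I on L6; bus BusRdX; mem=80
  op5 P2: load  L3 → I/I/E on L3; bus BusRd; mem=0
  op6 P2: store L3 := 70 → I/I/M on L3; bus (none); mem=0
  op7 P2: load  L2 → I/S/S on L2; bus (none); mem=50
  op8 P0: load  L5 → S/S/I on L5; bus BusRd; mem=40
  op9 P1: load  L1 → I/E/I on L1; bus BusRd; mem=40
  op10 P1: load  L1 → I/E/I on L1; bus (none); mem=40
  op11 P1: store L1 := 39 → I/M/I on L1; bus (none); mem=40
  op12 P1: store L0 := 55 → I/M/I on L0; bus BusRdX; mem=20
  op13 P2: store L2 := 74 → I/I/M on L2; bus BusUpgr; mem=50
  op14 P1: load  L6 → I/M/I on L6; bus (none); mem=80
  op15 P2: store L1 := 96 → I/I/M on L1; bus BusRdX Flush; mem=39
  op16 P0: load  L2 → S/I/S on L2; bus BusRd Flush; mem=74
  op17 P2: store L4 := 3 → I/I/M on L4; bus BusRdX; mem=40
  op18 P2: store L3 := 51 → I/I/M on L3; bus (none); mem=0
  op19 P0: load  L1 → S/I/S on L1; bus BusRd Flush; mem=96
  op20 P0: store L1 := 72 → M/I/I on L1; bus BusUpgr; mem=96
  op21 P2: load  L4 → I/I/M on L4; bus (none); mem=40
  op22 P1: store L0 := 24 → I/M/I on L0; bus (none); mem=20
  op23 P1: load  L4 → I/S/S on L4; bus BusRd Flush; mem=3
  op24 P0: load  L0 → S/S/I on L0; bus BusRd Flush; mem=24
  op25 P2: load  L1 → S/I/S on L1; bus BusRd Flush; mem=72
  op26 P0: load  L5 → S/S/I on L5; bus (none); mem=40
  op27 P1: store L4 := 91 → I/M/I on L4; bus BusUpgr; mem=3

bus = BusUpgr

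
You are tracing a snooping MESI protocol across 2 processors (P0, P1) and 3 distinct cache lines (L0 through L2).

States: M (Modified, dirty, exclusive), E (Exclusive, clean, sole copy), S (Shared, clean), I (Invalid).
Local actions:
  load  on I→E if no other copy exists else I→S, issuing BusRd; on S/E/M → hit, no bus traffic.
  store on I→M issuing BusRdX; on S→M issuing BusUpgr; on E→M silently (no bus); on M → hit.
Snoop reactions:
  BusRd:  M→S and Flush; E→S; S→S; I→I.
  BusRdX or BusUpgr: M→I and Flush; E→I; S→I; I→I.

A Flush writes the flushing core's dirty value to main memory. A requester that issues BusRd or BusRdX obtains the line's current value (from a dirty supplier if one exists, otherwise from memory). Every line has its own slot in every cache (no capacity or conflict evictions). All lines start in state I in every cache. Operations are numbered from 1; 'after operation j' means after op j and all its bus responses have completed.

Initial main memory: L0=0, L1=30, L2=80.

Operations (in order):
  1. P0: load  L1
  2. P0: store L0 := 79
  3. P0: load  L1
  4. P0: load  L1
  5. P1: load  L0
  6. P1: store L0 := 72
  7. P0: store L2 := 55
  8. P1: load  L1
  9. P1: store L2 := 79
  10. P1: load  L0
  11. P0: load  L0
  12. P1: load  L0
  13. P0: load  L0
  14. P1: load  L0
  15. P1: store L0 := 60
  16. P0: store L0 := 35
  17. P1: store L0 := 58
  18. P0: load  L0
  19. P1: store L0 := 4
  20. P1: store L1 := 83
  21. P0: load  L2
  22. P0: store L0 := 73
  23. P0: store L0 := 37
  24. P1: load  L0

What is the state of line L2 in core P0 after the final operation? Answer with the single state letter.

state = S

[1] P0: load  L1 | P0:E(30), P1:I | bus: BusRd
[2] P0: store L0 := 79 | P0:M(79), P1:I | bus: BusRdX
[3] P0: load  L1 | P0:E(30), P1:I | bus: none
[4] P0: load  L1 | P0:E(30), P1:I | bus: none
[5] P1: load  L0 | P0:S(79), P1:S(79) | bus: BusRd,Flush
[6] P1: store L0 := 72 | P0:I, P1:M(72) | bus: BusUpgr
[7] P0: store L2 := 55 | P0:M(55), P1:I | bus: BusRdX
[8] P1: load  L1 | P0:S(30), P1:S(30) | bus: BusRd
[9] P1: store L2 := 79 | P0:I, P1:M(79) | bus: BusRdX,Flush
[10] P1: load  L0 | P0:I, P1:M(72) | bus: none
[11] P0: load  L0 | P0:S(72), P1:S(72) | bus: BusRd,Flush
[12] P1: load  L0 | P0:S(72), P1:S(72) | bus: none
[13] P0: load  L0 | P0:S(72), P1:S(72) | bus: none
[14] P1: load  L0 | P0:S(72), P1:S(72) | bus: none
[15] P1: store L0 := 60 | P0:I, P1:M(60) | bus: BusUpgr
[16] P0: store L0 := 35 | P0:M(35), P1:I | bus: BusRdX,Flush
[17] P1: store L0 := 58 | P0:I, P1:M(58) | bus: BusRdX,Flush
[18] P0: load  L0 | P0:S(58), P1:S(58) | bus: BusRd,Flush
[19] P1: store L0 := 4 | P0:I, P1:M(4) | bus: BusUpgr
[20] P1: store L1 := 83 | P0:I, P1:M(83) | bus: BusUpgr
[21] P0: load  L2 | P0:S(79), P1:S(79) | bus: BusRd,Flush
[22] P0: store L0 := 73 | P0:M(73), P1:I | bus: BusRdX,Flush
[23] P0: store L0 := 37 | P0:M(37), P1:I | bus: none
[24] P1: load  L0 | P0:S(37), P1:S(37) | bus: BusRd,Flush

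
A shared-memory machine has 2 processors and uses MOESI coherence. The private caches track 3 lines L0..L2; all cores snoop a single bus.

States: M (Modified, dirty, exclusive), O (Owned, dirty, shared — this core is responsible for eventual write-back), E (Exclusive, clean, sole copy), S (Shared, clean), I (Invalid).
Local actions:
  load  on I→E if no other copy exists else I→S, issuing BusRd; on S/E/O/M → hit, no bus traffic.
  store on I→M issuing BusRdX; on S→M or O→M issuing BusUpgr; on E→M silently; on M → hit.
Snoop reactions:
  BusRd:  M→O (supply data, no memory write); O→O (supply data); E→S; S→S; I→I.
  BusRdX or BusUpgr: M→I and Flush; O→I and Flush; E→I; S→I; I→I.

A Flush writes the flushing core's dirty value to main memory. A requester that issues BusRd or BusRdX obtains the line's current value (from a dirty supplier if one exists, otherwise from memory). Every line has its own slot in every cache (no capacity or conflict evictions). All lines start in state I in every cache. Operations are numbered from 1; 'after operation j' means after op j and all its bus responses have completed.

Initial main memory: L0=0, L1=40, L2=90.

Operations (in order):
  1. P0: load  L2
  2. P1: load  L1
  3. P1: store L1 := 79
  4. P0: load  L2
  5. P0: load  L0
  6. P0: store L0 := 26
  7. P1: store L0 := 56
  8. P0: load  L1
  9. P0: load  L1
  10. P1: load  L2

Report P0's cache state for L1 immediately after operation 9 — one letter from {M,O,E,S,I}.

state = S

1. P0: load  L2  bus=[BusRd]  L2: P0=E P1=I  mem[L2]=90
2. P1: load  L1  bus=[BusRd]  L1: P0=I P1=E  mem[L1]=40
3. P1: store L1 := 79  bus=[-]  L1: P0=I P1=M  mem[L1]=40
4. P0: load  L2  bus=[-]  L2: P0=E P1=I  mem[L2]=90
5. P0: load  L0  bus=[BusRd]  L0: P0=E P1=I  mem[L0]=0
6. P0: store L0 := 26  bus=[-]  L0: P0=M P1=I  mem[L0]=0
7. P1: store L0 := 56  bus=[BusRdX,Flush]  L0: P0=I P1=M  mem[L0]=26
8. P0: load  L1  bus=[BusRd]  L1: P0=S P1=O  mem[L1]=40
9. P0: load  L1  bus=[-]  L1: P0=S P1=O  mem[L1]=40
10. P1: load  L2  bus=[BusRd]  L2: P0=S P1=S  mem[L2]=90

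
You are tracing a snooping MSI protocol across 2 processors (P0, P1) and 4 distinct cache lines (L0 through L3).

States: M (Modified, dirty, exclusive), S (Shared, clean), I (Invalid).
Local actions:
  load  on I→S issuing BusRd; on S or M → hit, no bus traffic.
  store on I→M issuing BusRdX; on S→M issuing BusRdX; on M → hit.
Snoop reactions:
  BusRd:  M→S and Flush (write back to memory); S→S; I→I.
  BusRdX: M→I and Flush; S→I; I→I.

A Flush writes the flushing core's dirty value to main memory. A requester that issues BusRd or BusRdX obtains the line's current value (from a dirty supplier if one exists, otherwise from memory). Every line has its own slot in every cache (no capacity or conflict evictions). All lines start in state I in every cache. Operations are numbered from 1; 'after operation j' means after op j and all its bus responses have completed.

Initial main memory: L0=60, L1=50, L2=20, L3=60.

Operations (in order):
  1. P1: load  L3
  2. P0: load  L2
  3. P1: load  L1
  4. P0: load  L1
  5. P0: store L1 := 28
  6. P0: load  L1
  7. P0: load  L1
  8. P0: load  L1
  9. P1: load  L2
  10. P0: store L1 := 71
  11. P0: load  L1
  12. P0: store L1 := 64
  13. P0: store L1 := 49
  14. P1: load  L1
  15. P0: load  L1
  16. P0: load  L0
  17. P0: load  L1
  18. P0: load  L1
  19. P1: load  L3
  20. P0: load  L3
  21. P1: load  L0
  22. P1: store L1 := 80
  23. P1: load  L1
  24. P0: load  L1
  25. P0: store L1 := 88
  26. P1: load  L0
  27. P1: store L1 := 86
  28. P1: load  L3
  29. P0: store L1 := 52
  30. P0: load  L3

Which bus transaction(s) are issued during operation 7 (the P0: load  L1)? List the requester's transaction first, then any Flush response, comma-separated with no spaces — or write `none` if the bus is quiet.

1. P1: load  L3  bus=[BusRd]  L3: P0=I P1=S  mem[L3]=60
2. P0: load  L2  bus=[BusRd]  L2: P0=S P1=I  mem[L2]=20
3. P1: load  L1  bus=[BusRd]  L1: P0=I P1=S  mem[L1]=50
4. P0: load  L1  bus=[BusRd]  L1: P0=S P1=S  mem[L1]=50
5. P0: store L1 := 28  bus=[BusRdX]  L1: P0=M P1=I  mem[L1]=50
6. P0: load  L1  bus=[-]  L1: P0=M P1=I  mem[L1]=50
7. P0: load  L1  bus=[-]  L1: P0=M P1=I  mem[L1]=50
8. P0: load  L1  bus=[-]  L1: P0=M P1=I  mem[L1]=50
9. P1: load  L2  bus=[BusRd]  L2: P0=S P1=S  mem[L2]=20
10. P0: store L1 := 71  bus=[-]  L1: P0=M P1=I  mem[L1]=50
11. P0: load  L1  bus=[-]  L1: P0=M P1=I  mem[L1]=50
12. P0: store L1 := 64  bus=[-]  L1: P0=M P1=I  mem[L1]=50
13. P0: store L1 := 49  bus=[-]  L1: P0=M P1=I  mem[L1]=50
14. P1: load  L1  bus=[BusRd,Flush]  L1: P0=S P1=S  mem[L1]=49
15. P0: load  L1  bus=[-]  L1: P0=S P1=S  mem[L1]=49
16. P0: load  L0  bus=[BusRd]  L0: P0=S P1=I  mem[L0]=60
17. P0: load  L1  bus=[-]  L1: P0=S P1=S  mem[L1]=49
18. P0: load  L1  bus=[-]  L1: P0=S P1=S  mem[L1]=49
19. P1: load  L3  bus=[-]  L3: P0=I P1=S  mem[L3]=60
20. P0: load  L3  bus=[BusRd]  L3: P0=S P1=S  mem[L3]=60
21. P1: load  L0  bus=[BusRd]  L0: P0=S P1=S  mem[L0]=60
22. P1: store L1 := 80  bus=[BusRdX]  L1: P0=I P1=M  mem[L1]=49
23. P1: load  L1  bus=[-]  L1: P0=I P1=M  mem[L1]=49
24. P0: load  L1  bus=[BusRd,Flush]  L1: P0=S P1=S  mem[L1]=80
25. P0: store L1 := 88  bus=[BusRdX]  L1: P0=M P1=I  mem[L1]=80
26. P1: load  L0  bus=[-]  L0: P0=S P1=S  mem[L0]=60
27. P1: store L1 := 86  bus=[BusRdX,Flush]  L1: P0=I P1=M  mem[L1]=88
28. P1: load  L3  bus=[-]  L3: P0=S P1=S  mem[L3]=60
29. P0: store L1 := 52  bus=[BusRdX,Flush]  L1: P0=M P1=I  mem[L1]=86
30. P0: load  L3  bus=[-]  L3: P0=S P1=S  mem[L3]=60

bus = none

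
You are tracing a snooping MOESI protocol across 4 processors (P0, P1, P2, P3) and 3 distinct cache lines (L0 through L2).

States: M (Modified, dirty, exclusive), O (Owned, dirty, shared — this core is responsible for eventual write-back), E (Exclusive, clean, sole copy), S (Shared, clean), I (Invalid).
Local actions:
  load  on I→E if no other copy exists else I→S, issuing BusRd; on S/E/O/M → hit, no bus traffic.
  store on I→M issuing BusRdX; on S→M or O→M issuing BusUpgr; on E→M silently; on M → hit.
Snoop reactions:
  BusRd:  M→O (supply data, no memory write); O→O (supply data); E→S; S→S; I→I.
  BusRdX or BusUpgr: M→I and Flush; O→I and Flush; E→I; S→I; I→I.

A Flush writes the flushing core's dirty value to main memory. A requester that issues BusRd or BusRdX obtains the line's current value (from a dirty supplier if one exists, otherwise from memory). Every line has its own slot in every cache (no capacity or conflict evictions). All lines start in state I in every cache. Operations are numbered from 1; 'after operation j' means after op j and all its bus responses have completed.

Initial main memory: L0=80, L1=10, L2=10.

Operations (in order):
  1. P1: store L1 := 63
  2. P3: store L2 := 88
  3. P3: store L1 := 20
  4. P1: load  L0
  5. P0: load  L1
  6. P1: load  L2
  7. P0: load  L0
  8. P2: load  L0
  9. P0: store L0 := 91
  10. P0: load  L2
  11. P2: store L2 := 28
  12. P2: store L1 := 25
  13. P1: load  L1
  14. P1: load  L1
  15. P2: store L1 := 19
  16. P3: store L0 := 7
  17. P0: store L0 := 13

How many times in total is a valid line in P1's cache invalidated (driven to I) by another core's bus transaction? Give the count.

[1] P1: store L1 := 63 | P0:I, P1:M(63), P2:I, P3:I | bus: BusRdX
[2] P3: store L2 := 88 | P0:I, P1:I, P2:I, P3:M(88) | bus: BusRdX
[3] P3: store L1 := 20 | P0:I, P1:I, P2:I, P3:M(20) | bus: BusRdX,Flush
[4] P1: load  L0 | P0:I, P1:E(80), P2:I, P3:I | bus: BusRd
[5] P0: load  L1 | P0:S(20), P1:I, P2:I, P3:O(20) | bus: BusRd
[6] P1: load  L2 | P0:I, P1:S(88), P2:I, P3:O(88) | bus: BusRd
[7] P0: load  L0 | P0:S(80), P1:S(80), P2:I, P3:I | bus: BusRd
[8] P2: load  L0 | P0:S(80), P1:S(80), P2:S(80), P3:I | bus: BusRd
[9] P0: store L0 := 91 | P0:M(91), P1:I, P2:I, P3:I | bus: BusUpgr
[10] P0: load  L2 | P0:S(88), P1:S(88), P2:I, P3:O(88) | bus: BusRd
[11] P2: store L2 := 28 | P0:I, P1:I, P2:M(28), P3:I | bus: BusRdX,Flush
[12] P2: store L1 := 25 | P0:I, P1:I, P2:M(25), P3:I | bus: BusRdX,Flush
[13] P1: load  L1 | P0:I, P1:S(25), P2:O(25), P3:I | bus: BusRd
[14] P1: load  L1 | P0:I, P1:S(25), P2:O(25), P3:I | bus: none
[15] P2: store L1 := 19 | P0:I, P1:I, P2:M(19), P3:I | bus: BusUpgr
[16] P3: store L0 := 7 | P0:I, P1:I, P2:I, P3:M(7) | bus: BusRdX,Flush
[17] P0: store L0 := 13 | P0:M(13), P1:I, P2:I, P3:I | bus: BusRdX,Flush

invalidations = 4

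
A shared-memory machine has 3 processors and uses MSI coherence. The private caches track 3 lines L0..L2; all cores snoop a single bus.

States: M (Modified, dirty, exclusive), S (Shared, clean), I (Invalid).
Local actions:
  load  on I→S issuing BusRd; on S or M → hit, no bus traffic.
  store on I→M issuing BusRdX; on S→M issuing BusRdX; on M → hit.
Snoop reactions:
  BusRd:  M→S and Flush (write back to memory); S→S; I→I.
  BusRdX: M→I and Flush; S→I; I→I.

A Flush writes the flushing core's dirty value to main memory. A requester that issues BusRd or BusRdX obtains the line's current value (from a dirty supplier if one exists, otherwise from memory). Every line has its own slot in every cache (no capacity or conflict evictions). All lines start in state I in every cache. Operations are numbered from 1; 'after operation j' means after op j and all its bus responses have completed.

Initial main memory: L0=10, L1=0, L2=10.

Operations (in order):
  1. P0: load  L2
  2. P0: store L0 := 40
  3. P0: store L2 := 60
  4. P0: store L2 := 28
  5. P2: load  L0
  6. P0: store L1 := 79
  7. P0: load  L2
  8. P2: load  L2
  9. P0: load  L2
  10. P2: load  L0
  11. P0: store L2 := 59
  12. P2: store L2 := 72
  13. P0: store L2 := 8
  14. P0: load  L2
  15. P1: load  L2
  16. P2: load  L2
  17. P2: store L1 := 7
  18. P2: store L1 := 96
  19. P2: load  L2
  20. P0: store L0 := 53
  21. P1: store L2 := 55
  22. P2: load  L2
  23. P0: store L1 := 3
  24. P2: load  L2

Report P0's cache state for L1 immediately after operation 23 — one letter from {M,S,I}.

state = M

[1] P0: load  L2 | P0:S(10), P1:I, P2:I | bus: BusRd
[2] P0: store L0 := 40 | P0:M(40), P1:I, P2:I | bus: BusRdX
[3] P0: store L2 := 60 | P0:M(60), P1:I, P2:I | bus: BusRdX
[4] P0: store L2 := 28 | P0:M(28), P1:I, P2:I | bus: none
[5] P2: load  L0 | P0:S(40), P1:I, P2:S(40) | bus: BusRd,Flush
[6] P0: store L1 := 79 | P0:M(79), P1:I, P2:I | bus: BusRdX
[7] P0: load  L2 | P0:M(28), P1:I, P2:I | bus: none
[8] P2: load  L2 | P0:S(28), P1:I, P2:S(28) | bus: BusRd,Flush
[9] P0: load  L2 | P0:S(28), P1:I, P2:S(28) | bus: none
[10] P2: load  L0 | P0:S(40), P1:I, P2:S(40) | bus: none
[11] P0: store L2 := 59 | P0:M(59), P1:I, P2:I | bus: BusRdX
[12] P2: store L2 := 72 | P0:I, P1:I, P2:M(72) | bus: BusRdX,Flush
[13] P0: store L2 := 8 | P0:M(8), P1:I, P2:I | bus: BusRdX,Flush
[14] P0: load  L2 | P0:M(8), P1:I, P2:I | bus: none
[15] P1: load  L2 | P0:S(8), P1:S(8), P2:I | bus: BusRd,Flush
[16] P2: load  L2 | P0:S(8), P1:S(8), P2:S(8) | bus: BusRd
[17] P2: store L1 := 7 | P0:I, P1:I, P2:M(7) | bus: BusRdX,Flush
[18] P2: store L1 := 96 | P0:I, P1:I, P2:M(96) | bus: none
[19] P2: load  L2 | P0:S(8), P1:S(8), P2:S(8) | bus: none
[20] P0: store L0 := 53 | P0:M(53), P1:I, P2:I | bus: BusRdX
[21] P1: store L2 := 55 | P0:I, P1:M(55), P2:I | bus: BusRdX
[22] P2: load  L2 | P0:I, P1:S(55), P2:S(55) | bus: BusRd,Flush
[23] P0: store L1 := 3 | P0:M(3), P1:I, P2:I | bus: BusRdX,Flush
[24] P2: load  L2 | P0:I, P1:S(55), P2:S(55) | bus: none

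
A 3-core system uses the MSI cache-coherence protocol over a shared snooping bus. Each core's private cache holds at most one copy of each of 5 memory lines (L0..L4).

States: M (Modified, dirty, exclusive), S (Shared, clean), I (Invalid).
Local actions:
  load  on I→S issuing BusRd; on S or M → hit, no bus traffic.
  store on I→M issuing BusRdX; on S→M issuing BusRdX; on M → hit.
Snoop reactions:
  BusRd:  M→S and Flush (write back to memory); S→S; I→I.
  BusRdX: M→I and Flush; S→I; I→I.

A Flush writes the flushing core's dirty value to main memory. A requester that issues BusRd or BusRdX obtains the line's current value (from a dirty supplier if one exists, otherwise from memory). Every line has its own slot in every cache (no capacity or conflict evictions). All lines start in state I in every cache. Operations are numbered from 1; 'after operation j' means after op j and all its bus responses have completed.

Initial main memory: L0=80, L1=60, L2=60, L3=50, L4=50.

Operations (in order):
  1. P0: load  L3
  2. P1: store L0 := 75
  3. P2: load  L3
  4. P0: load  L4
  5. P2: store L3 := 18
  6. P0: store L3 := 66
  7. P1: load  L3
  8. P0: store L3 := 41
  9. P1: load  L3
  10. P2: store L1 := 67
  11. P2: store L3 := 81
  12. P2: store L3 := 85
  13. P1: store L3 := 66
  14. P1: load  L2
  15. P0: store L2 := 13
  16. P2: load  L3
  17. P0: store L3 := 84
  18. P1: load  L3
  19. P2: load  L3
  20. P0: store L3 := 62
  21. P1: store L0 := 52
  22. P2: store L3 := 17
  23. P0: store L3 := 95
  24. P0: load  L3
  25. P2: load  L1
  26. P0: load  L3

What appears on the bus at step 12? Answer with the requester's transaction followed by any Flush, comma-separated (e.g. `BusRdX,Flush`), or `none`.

[1] P0: load  L3 | P0:S(50), P1:I, P2:I | bus: BusRd
[2] P1: store L0 := 75 | P0:I, P1:M(75), P2:I | bus: BusRdX
[3] P2: load  L3 | P0:S(50), P1:I, P2:S(50) | bus: BusRd
[4] P0: load  L4 | P0:S(50), P1:I, P2:I | bus: BusRd
[5] P2: store L3 := 18 | P0:I, P1:I, P2:M(18) | bus: BusRdX
[6] P0: store L3 := 66 | P0:M(66), P1:I, P2:I | bus: BusRdX,Flush
[7] P1: load  L3 | P0:S(66), P1:S(66), P2:I | bus: BusRd,Flush
[8] P0: store L3 := 41 | P0:M(41), P1:I, P2:I | bus: BusRdX
[9] P1: load  L3 | P0:S(41), P1:S(41), P2:I | bus: BusRd,Flush
[10] P2: store L1 := 67 | P0:I, P1:I, P2:M(67) | bus: BusRdX
[11] P2: store L3 := 81 | P0:I, P1:I, P2:M(81) | bus: BusRdX
[12] P2: store L3 := 85 | P0:I, P1:I, P2:M(85) | bus: none
[13] P1: store L3 := 66 | P0:I, P1:M(66), P2:I | bus: BusRdX,Flush
[14] P1: load  L2 | P0:I, P1:S(60), P2:I | bus: BusRd
[15] P0: store L2 := 13 | P0:M(13), P1:I, P2:I | bus: BusRdX
[16] P2: load  L3 | P0:I, P1:S(66), P2:S(66) | bus: BusRd,Flush
[17] P0: store L3 := 84 | P0:M(84), P1:I, P2:I | bus: BusRdX
[18] P1: load  L3 | P0:S(84), P1:S(84), P2:I | bus: BusRd,Flush
[19] P2: load  L3 | P0:S(84), P1:S(84), P2:S(84) | bus: BusRd
[20] P0: store L3 := 62 | P0:M(62), P1:I, P2:I | bus: BusRdX
[21] P1: store L0 := 52 | P0:I, P1:M(52), P2:I | bus: none
[22] P2: store L3 := 17 | P0:I, P1:I, P2:M(17) | bus: BusRdX,Flush
[23] P0: store L3 := 95 | P0:M(95), P1:I, P2:I | bus: BusRdX,Flush
[24] P0: load  L3 | P0:M(95), P1:I, P2:I | bus: none
[25] P2: load  L1 | P0:I, P1:I, P2:M(67) | bus: none
[26] P0: load  L3 | P0:M(95), P1:I, P2:I | bus: none

bus = none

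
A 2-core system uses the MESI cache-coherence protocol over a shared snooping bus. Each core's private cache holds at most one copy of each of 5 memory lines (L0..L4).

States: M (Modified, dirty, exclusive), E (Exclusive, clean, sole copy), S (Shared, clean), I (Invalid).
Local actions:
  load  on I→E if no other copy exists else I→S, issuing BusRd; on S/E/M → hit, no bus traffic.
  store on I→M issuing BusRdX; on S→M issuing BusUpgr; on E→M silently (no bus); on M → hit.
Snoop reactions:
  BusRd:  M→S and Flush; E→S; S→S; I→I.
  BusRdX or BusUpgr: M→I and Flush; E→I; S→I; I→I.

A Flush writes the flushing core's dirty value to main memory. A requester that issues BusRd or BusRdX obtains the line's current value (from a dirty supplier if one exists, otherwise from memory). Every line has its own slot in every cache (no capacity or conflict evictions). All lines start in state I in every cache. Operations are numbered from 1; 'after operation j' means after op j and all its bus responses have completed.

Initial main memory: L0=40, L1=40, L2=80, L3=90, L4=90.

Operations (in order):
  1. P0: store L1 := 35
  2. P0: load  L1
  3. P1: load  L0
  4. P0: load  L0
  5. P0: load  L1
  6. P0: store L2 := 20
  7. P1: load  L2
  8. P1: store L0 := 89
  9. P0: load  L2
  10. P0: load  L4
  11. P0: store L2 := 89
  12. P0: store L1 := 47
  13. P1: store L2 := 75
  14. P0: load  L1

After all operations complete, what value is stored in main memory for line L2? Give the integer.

memory[L2] = 89

[1] P0: store L1 := 35 | P0:M(35), P1:I | bus: BusRdX
[2] P0: load  L1 | P0:M(35), P1:I | bus: none
[3] P1: load  L0 | P0:I, P1:E(40) | bus: BusRd
[4] P0: load  L0 | P0:S(40), P1:S(40) | bus: BusRd
[5] P0: load  L1 | P0:M(35), P1:I | bus: none
[6] P0: store L2 := 20 | P0:M(20), P1:I | bus: BusRdX
[7] P1: load  L2 | P0:S(20), P1:S(20) | bus: BusRd,Flush
[8] P1: store L0 := 89 | P0:I, P1:M(89) | bus: BusUpgr
[9] P0: load  L2 | P0:S(20), P1:S(20) | bus: none
[10] P0: load  L4 | P0:E(90), P1:I | bus: BusRd
[11] P0: store L2 := 89 | P0:M(89), P1:I | bus: BusUpgr
[12] P0: store L1 := 47 | P0:M(47), P1:I | bus: none
[13] P1: store L2 := 75 | P0:I, P1:M(75) | bus: BusRdX,Flush
[14] P0: load  L1 | P0:M(47), P1:I | bus: none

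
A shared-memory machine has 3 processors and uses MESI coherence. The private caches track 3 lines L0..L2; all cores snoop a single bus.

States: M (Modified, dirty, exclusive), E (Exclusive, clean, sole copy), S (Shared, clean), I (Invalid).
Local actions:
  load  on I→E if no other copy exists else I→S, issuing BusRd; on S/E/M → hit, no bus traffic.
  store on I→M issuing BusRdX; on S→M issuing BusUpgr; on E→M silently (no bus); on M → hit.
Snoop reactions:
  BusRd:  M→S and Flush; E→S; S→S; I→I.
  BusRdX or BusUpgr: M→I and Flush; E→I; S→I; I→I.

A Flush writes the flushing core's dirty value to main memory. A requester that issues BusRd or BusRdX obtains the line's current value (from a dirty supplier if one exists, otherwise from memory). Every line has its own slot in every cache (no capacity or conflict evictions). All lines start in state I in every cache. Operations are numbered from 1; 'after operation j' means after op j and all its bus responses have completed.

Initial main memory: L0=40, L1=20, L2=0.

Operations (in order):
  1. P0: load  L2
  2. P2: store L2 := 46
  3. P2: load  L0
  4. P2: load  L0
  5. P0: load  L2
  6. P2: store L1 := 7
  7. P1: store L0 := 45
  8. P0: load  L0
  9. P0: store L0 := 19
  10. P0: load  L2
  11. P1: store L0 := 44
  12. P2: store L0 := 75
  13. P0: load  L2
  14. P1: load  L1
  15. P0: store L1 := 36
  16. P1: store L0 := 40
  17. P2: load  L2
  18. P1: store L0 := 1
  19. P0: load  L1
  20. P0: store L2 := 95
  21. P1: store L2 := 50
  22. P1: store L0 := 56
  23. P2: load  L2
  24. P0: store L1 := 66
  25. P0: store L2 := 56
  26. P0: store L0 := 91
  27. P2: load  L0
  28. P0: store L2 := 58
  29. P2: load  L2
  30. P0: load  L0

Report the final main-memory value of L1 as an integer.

  op1 P0: load  L2 → E/I/I on L2; bus BusRd; mem=0
  op2 P2: store L2 := 46 → I/I/M on L2; bus BusRdX; mem=0
  op3 P2: load  L0 → I/I/E on L0; bus BusRd; mem=40
  op4 P2: load  L0 → I/I/E on L0; bus (none); mem=40
  op5 P0: load  L2 → S/I/S on L2; bus BusRd Flush; mem=46
  op6 P2: store L1 := 7 → I/I/M on L1; bus BusRdX; mem=20
  op7 P1: store L0 := 45 → I/M/I on L0; bus BusRdX; mem=40
  op8 P0: load  L0 → S/S/I on L0; bus BusRd Flush; mem=45
  op9 P0: store L0 := 19 → M/I/I on L0; bus BusUpgr; mem=45
  op10 P0: load  L2 → S/I/S on L2; bus (none); mem=46
  op11 P1: store L0 := 44 → I/M/I on L0; bus BusRdX Flush; mem=19
  op12 P2: store L0 := 75 → I/I/M on L0; bus BusRdX Flush; mem=44
  op13 P0: load  L2 → S/I/S on L2; bus (none); mem=46
  op14 P1: load  L1 → I/S/S on L1; bus BusRd Flush; mem=7
  op15 P0: store L1 := 36 → M/I/I on L1; bus BusRdX; mem=7
  op16 P1: store L0 := 40 → I/M/I on L0; bus BusRdX Flush; mem=75
  op17 P2: load  L2 → S/I/S on L2; bus (none); mem=46
  op18 P1: store L0 := 1 → I/M/I on L0; bus (none); mem=75
  op19 P0: load  L1 → M/I/I on L1; bus (none); mem=7
  op20 P0: store L2 := 95 → M/I/I on L2; bus BusUpgr; mem=46
  op21 P1: store L2 := 50 → I/M/I on L2; bus BusRdX Flush; mem=95
  op22 P1: store L0 := 56 → I/M/I on L0; bus (none); mem=75
  op23 P2: load  L2 → I/S/S on L2; bus BusRd Flush; mem=50
  op24 P0: store L1 := 66 → M/I/I on L1; bus (none); mem=7
  op25 P0: store L2 := 56 → M/I/I on L2; bus BusRdX; mem=50
  op26 P0: store L0 := 91 → M/I/I on L0; bus BusRdX Flush; mem=56
  op27 P2: load  L0 → S/I/S on L0; bus BusRd Flush; mem=91
  op28 P0: store L2 := 58 → M/I/I on L2; bus (none); mem=50
  op29 P2: load  L2 → S/I/S on L2; bus BusRd Flush; mem=58
  op30 P0: load  L0 → S/I/S on L0; bus (none); mem=91

memory[L1] = 7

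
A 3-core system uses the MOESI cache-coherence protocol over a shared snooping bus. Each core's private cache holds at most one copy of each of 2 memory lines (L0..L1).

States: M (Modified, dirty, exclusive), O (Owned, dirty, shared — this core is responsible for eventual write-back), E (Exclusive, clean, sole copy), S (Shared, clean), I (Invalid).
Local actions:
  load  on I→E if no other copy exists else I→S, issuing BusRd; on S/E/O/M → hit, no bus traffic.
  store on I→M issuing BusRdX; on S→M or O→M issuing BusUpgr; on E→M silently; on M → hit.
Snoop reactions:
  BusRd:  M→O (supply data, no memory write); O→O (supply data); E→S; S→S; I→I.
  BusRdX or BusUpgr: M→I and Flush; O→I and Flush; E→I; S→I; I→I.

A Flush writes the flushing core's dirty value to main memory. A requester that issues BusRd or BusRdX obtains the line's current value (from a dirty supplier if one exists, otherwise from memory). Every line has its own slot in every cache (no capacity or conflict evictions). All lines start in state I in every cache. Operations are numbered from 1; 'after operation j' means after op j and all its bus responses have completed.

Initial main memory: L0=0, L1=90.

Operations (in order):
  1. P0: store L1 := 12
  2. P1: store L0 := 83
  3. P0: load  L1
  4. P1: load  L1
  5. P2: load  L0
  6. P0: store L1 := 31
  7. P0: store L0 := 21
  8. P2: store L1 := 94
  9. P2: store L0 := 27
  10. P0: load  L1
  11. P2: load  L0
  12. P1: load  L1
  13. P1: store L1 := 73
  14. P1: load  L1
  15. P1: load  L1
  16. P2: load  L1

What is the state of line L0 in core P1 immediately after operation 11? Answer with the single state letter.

[1] P0: store L1 := 12 | P0:M(12), P1:I, P2:I | bus: BusRdX
[2] P1: store L0 := 83 | P0:I, P1:M(83), P2:I | bus: BusRdX
[3] P0: load  L1 | P0:M(12), P1:I, P2:I | bus: none
[4] P1: load  L1 | P0:O(12), P1:S(12), P2:I | bus: BusRd
[5] P2: load  L0 | P0:I, P1:O(83), P2:S(83) | bus: BusRd
[6] P0: store L1 := 31 | P0:M(31), P1:I, P2:I | bus: BusUpgr
[7] P0: store L0 := 21 | P0:M(21), P1:I, P2:I | bus: BusRdX,Flush
[8] P2: store L1 := 94 | P0:I, P1:I, P2:M(94) | bus: BusRdX,Flush
[9] P2: store L0 := 27 | P0:I, P1:I, P2:M(27) | bus: BusRdX,Flush
[10] P0: load  L1 | P0:S(94), P1:I, P2:O(94) | bus: BusRd
[11] P2: load  L0 | P0:I, P1:I, P2:M(27) | bus: none
[12] P1: load  L1 | P0:S(94), P1:S(94), P2:O(94) | bus: BusRd
[13] P1: store L1 := 73 | P0:I, P1:M(73), P2:I | bus: BusUpgr,Flush
[14] P1: load  L1 | P0:I, P1:M(73), P2:I | bus: none
[15] P1: load  L1 | P0:I, P1:M(73), P2:I | bus: none
[16] P2: load  L1 | P0:I, P1:O(73), P2:S(73) | bus: BusRd

state = I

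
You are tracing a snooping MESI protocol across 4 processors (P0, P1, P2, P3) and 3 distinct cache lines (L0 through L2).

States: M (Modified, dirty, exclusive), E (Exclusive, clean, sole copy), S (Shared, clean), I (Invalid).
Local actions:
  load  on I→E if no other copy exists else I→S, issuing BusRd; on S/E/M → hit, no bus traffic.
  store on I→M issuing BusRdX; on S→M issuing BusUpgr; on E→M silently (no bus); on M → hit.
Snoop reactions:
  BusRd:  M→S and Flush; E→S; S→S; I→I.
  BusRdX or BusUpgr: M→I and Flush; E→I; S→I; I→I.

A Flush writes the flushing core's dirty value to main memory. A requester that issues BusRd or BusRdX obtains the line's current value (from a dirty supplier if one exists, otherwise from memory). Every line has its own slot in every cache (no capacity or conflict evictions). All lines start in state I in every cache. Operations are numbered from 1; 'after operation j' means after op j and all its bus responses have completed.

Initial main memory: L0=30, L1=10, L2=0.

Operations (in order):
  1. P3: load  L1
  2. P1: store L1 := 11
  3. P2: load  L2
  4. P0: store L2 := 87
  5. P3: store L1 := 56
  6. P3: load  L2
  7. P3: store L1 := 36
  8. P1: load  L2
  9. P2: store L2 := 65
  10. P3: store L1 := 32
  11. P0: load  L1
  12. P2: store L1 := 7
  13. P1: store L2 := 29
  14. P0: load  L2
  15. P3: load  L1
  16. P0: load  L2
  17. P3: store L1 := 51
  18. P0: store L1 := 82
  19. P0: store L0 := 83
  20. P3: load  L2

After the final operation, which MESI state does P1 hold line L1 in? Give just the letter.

state = I

1. P3: load  L1  bus=[BusRd]  L1: P0=I P1=I P2=I P3=E  mem[L1]=10
2. P1: store L1 := 11  bus=[BusRdX]  L1: P0=I P1=M P2=I P3=I  mem[L1]=10
3. P2: load  L2  bus=[BusRd]  L2: P0=I P1=I P2=E P3=I  mem[L2]=0
4. P0: store L2 := 87  bus=[BusRdX]  L2: P0=M P1=I P2=I P3=I  mem[L2]=0
5. P3: store L1 := 56  bus=[BusRdX,Flush]  L1: P0=I P1=I P2=I P3=M  mem[L1]=11
6. P3: load  L2  bus=[BusRd,Flush]  L2: P0=S P1=I P2=I P3=S  mem[L2]=87
7. P3: store L1 := 36  bus=[-]  L1: P0=I P1=I P2=I P3=M  mem[L1]=11
8. P1: load  L2  bus=[BusRd]  L2: P0=S P1=S P2=I P3=S  mem[L2]=87
9. P2: store L2 := 65  bus=[BusRdX]  L2: P0=I P1=I P2=M P3=I  mem[L2]=87
10. P3: store L1 := 32  bus=[-]  L1: P0=I P1=I P2=I P3=M  mem[L1]=11
11. P0: load  L1  bus=[BusRd,Flush]  L1: P0=S P1=I P2=I P3=S  mem[L1]=32
12. P2: store L1 := 7  bus=[BusRdX]  L1: P0=I P1=I P2=M P3=I  mem[L1]=32
13. P1: store L2 := 29  bus=[BusRdX,Flush]  L2: P0=I P1=M P2=I P3=I  mem[L2]=65
14. P0: load  L2  bus=[BusRd,Flush]  L2: P0=S P1=S P2=I P3=I  mem[L2]=29
15. P3: load  L1  bus=[BusRd,Flush]  L1: P0=I P1=I P2=S P3=S  mem[L1]=7
16. P0: load  L2  bus=[-]  L2: P0=S P1=S P2=I P3=I  mem[L2]=29
17. P3: store L1 := 51  bus=[BusUpgr]  L1: P0=I P1=I P2=I P3=M  mem[L1]=7
18. P0: store L1 := 82  bus=[BusRdX,Flush]  L1: P0=M P1=I P2=I P3=I  mem[L1]=51
19. P0: store L0 := 83  bus=[BusRdX]  L0: P0=M P1=I P2=I P3=I  mem[L0]=30
20. P3: load  L2  bus=[BusRd]  L2: P0=S P1=S P2=I P3=S  mem[L2]=29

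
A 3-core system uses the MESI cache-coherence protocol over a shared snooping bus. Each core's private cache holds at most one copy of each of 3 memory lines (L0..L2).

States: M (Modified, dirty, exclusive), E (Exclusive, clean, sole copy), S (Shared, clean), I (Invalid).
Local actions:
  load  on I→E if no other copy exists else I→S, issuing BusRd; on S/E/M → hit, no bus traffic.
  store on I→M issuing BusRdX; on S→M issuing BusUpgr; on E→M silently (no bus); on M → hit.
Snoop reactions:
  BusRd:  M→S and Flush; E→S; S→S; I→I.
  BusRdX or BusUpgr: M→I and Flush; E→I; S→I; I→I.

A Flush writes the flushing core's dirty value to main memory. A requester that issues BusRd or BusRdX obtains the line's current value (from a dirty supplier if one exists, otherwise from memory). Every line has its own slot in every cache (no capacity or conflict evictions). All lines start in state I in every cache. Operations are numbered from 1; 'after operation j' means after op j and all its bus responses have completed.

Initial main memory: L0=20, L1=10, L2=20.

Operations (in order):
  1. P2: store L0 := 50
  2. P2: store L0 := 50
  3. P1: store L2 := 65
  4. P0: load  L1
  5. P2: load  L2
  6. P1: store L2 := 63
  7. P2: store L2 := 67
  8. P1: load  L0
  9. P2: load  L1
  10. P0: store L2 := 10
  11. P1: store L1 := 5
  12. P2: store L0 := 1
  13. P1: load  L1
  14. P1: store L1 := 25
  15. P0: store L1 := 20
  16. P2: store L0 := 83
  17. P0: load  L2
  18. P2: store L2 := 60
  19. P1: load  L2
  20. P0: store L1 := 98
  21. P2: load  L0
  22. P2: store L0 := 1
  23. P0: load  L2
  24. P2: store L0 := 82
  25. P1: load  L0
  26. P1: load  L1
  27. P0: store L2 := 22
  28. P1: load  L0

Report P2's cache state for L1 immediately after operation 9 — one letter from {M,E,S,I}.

state = S

1. P2: store L0 := 50  bus=[BusRdX]  L0: P0=I P1=I P2=M  mem[L0]=20
2. P2: store L0 := 50  bus=[-]  L0: P0=I P1=I P2=M  mem[L0]=20
3. P1: store L2 := 65  bus=[BusRdX]  L2: P0=I P1=M P2=I  mem[L2]=20
4. P0: load  L1  bus=[BusRd]  L1: P0=E P1=I P2=I  mem[L1]=10
5. P2: load  L2  bus=[BusRd,Flush]  L2: P0=I P1=S P2=S  mem[L2]=65
6. P1: store L2 := 63  bus=[BusUpgr]  L2: P0=I P1=M P2=I  mem[L2]=65
7. P2: store L2 := 67  bus=[BusRdX,Flush]  L2: P0=I P1=I P2=M  mem[L2]=63
8. P1: load  L0  bus=[BusRd,Flush]  L0: P0=I P1=S P2=S  mem[L0]=50
9. P2: load  L1  bus=[BusRd]  L1: P0=S P1=I P2=S  mem[L1]=10
10. P0: store L2 := 10  bus=[BusRdX,Flush]  L2: P0=M P1=I P2=I  mem[L2]=67
11. P1: store L1 := 5  bus=[BusRdX]  L1: P0=I P1=M P2=I  mem[L1]=10
12. P2: store L0 := 1  bus=[BusUpgr]  L0: P0=I P1=I P2=M  mem[L0]=50
13. P1: load  L1  bus=[-]  L1: P0=I P1=M P2=I  mem[L1]=10
14. P1: store L1 := 25  bus=[-]  L1: P0=I P1=M P2=I  mem[L1]=10
15. P0: store L1 := 20  bus=[BusRdX,Flush]  L1: P0=M P1=I P2=I  mem[L1]=25
16. P2: store L0 := 83  bus=[-]  L0: P0=I P1=I P2=M  mem[L0]=50
17. P0: load  L2  bus=[-]  L2: P0=M P1=I P2=I  mem[L2]=67
18. P2: store L2 := 60  bus=[BusRdX,Flush]  L2: P0=I P1=I P2=M  mem[L2]=10
19. P1: load  L2  bus=[BusRd,Flush]  L2: P0=I P1=S P2=S  mem[L2]=60
20. P0: store L1 := 98  bus=[-]  L1: P0=M P1=I P2=I  mem[L1]=25
21. P2: load  L0  bus=[-]  L0: P0=I P1=I P2=M  mem[L0]=50
22. P2: store L0 := 1  bus=[-]  L0: P0=I P1=I P2=M  mem[L0]=50
23. P0: load  L2  bus=[BusRd]  L2: P0=S P1=S P2=S  mem[L2]=60
24. P2: store L0 := 82  bus=[-]  L0: P0=I P1=I P2=M  mem[L0]=50
25. P1: load  L0  bus=[BusRd,Flush]  L0: P0=I P1=S P2=S  mem[L0]=82
26. P1: load  L1  bus=[BusRd,Flush]  L1: P0=S P1=S P2=I  mem[L1]=98
27. P0: store L2 := 22  bus=[BusUpgr]  L2: P0=M P1=I P2=I  mem[L2]=60
28. P1: load  L0  bus=[-]  L0: P0=I P1=S P2=S  mem[L0]=82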